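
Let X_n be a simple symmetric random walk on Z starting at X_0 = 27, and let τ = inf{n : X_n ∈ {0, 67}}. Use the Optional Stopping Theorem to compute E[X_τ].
E[X_τ] = 27

X_n is a martingale and τ is a bounded-mean stopping time (indeed τ is finite a.s. with bounded expectation since the walk is in a bounded region). By the OST, E[X_τ] = E[X_0] = 27. Equivalently: E[X_τ] = 67 · P(hit 67 first) + 0 · P(hit 0 first) = 67 · (27/67) = 27.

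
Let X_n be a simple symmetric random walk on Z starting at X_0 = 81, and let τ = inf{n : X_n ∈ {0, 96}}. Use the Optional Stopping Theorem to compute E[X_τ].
E[X_τ] = 81

X_n is a martingale and τ is a bounded-mean stopping time (indeed τ is finite a.s. with bounded expectation since the walk is in a bounded region). By the OST, E[X_τ] = E[X_0] = 81. Equivalently: E[X_τ] = 96 · P(hit 96 first) + 0 · P(hit 0 first) = 96 · (81/96) = 81.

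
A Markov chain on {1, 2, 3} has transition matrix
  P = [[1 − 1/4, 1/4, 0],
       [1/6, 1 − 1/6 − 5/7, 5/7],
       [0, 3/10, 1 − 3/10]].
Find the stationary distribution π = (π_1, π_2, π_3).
π = (14/85, 21/85, 10/17)

This is a birth-death chain on three states, which satisfies detailed balance: π_1 · P_{12} = π_2 · P_{21} and π_2 · P_{23} = π_3 · P_{32}.
From π_1 · 1/4 = π_2 · 1/6: π_2/π_1 = (1/4)/(1/6) = 3/2.
From π_2 · 5/7 = π_3 · 3/10: π_3/π_2 = (5/7)/(3/10) = 50/21.
Take π_1 proportional to 1; then unnormalized π = (1, 3/2, 25/7). Normalize by dividing by the sum 85/14:
  π = (14/85, 21/85, 10/17).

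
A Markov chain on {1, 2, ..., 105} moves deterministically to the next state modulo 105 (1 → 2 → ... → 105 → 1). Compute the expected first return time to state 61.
E[T_61 | X_0 = 61] = 105

The chain cycles deterministically, so starting at state 61 it returns in exactly 105 steps. Equivalently, the stationary distribution is uniform π_j = 1/105 for every state j, so by Kac's formula E[T_61] = 1/π_61 = 105.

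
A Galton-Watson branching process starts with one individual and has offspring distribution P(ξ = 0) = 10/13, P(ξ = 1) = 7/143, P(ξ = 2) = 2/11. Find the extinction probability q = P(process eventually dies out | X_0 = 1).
q = 1

Mean offspring μ = 0·10/13 + 1·7/143 + 2·2/11 = 59/143 ≤ 1. For μ ≤ 1 with offspring not concentrated at 1, the Galton-Watson process goes extinct almost surely, so q = 1.
(Algebraic check: The pgf is f(s) = 10/13 + 7/143·s + 2/11·s². The extinction probability q is the smallest fixed point of f in [0, 1]. Setting s = f(s):
  2/11·s² + (7/143 − 1)·s + 10/13 = 0
  2/11·s² − (10/13 + 2/11)·s + 10/13 = 0
which factors as (s − 1)·(2/11·s − 10/13) = 0, giving roots s = 1 and s = (10/13)/(2/11) = 55/13. Since 55/13 ≥ 1, the smallest root in [0, 1] is s = 1.)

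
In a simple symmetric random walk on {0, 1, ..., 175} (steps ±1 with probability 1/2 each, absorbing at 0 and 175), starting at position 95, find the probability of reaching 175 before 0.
P(hit 175 before 0) = 95/175 = 19/35

Let u_k = P(hit 175 before 0 | start at k). Then u_0 = 0, u_175 = 1, and u_k = u_{k-1}/2 + u_{k+1}/2 for 1 ≤ k ≤ 174. This harmonic recurrence is solved by u_k = k/175, giving u_95 = 95/175 = 19/35.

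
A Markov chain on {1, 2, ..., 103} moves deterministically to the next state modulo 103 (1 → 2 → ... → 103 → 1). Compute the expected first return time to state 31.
E[T_31 | X_0 = 31] = 103

The chain cycles deterministically, so starting at state 31 it returns in exactly 103 steps. Equivalently, the stationary distribution is uniform π_j = 1/103 for every state j, so by Kac's formula E[T_31] = 1/π_31 = 103.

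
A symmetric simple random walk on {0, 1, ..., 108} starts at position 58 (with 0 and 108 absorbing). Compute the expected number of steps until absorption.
E[τ | X_0 = 58] = 2900

Let v_k = E[τ | X_0 = k]. Boundary: v_0 = v_108 = 0. Recurrence: v_k = 1 + (v_{k-1} + v_{k+1})/2 for 1 ≤ k ≤ 107. The particular solution to v_k − (v_{k-1} + v_{k+1})/2 = 1 is v_k = −k^2. Adding homogeneous solution A + B k and matching boundaries gives v_k = k (108 − k). Substituting k = 58: v_58 = 58 · 50 = 2900.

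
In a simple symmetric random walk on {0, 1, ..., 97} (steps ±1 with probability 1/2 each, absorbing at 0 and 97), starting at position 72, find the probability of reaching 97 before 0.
P(hit 97 before 0) = 72/97

Let u_k = P(hit 97 before 0 | start at k). Then u_0 = 0, u_97 = 1, and u_k = u_{k-1}/2 + u_{k+1}/2 for 1 ≤ k ≤ 96. This harmonic recurrence is solved by u_k = k/97, giving u_72 = 72/97.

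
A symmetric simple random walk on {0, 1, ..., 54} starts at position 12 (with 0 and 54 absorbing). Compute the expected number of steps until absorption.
E[τ | X_0 = 12] = 504

Let v_k = E[τ | X_0 = k]. Boundary: v_0 = v_54 = 0. Recurrence: v_k = 1 + (v_{k-1} + v_{k+1})/2 for 1 ≤ k ≤ 53. The particular solution to v_k − (v_{k-1} + v_{k+1})/2 = 1 is v_k = −k^2. Adding homogeneous solution A + B k and matching boundaries gives v_k = k (54 − k). Substituting k = 12: v_12 = 12 · 42 = 504.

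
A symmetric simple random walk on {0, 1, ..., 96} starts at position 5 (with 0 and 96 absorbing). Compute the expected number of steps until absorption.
E[τ | X_0 = 5] = 455

Let v_k = E[τ | X_0 = k]. Boundary: v_0 = v_96 = 0. Recurrence: v_k = 1 + (v_{k-1} + v_{k+1})/2 for 1 ≤ k ≤ 95. The particular solution to v_k − (v_{k-1} + v_{k+1})/2 = 1 is v_k = −k^2. Adding homogeneous solution A + B k and matching boundaries gives v_k = k (96 − k). Substituting k = 5: v_5 = 5 · 91 = 455.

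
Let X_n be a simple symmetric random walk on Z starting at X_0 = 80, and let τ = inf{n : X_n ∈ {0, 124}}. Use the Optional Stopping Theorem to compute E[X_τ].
E[X_τ] = 80

X_n is a martingale and τ is a bounded-mean stopping time (indeed τ is finite a.s. with bounded expectation since the walk is in a bounded region). By the OST, E[X_τ] = E[X_0] = 80. Equivalently: E[X_τ] = 124 · P(hit 124 first) + 0 · P(hit 0 first) = 124 · (80/124) = 80.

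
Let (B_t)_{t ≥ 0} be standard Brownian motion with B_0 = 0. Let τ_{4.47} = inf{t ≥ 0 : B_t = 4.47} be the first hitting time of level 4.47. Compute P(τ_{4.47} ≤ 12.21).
P(τ_{4.47} ≤ 12.21) = 2(1 − Φ(4.47/√12.21)) = 2(1 − Φ(1.2792)) ≈ 0.2008

By the reflection principle for standard BM, P(τ_b ≤ t) = 2 · P(B_t ≥ b). Since B_t ~ N(0, t), P(B_t ≥ 4.47) = 1 − Φ(4.47/√t) = 1 − Φ(4.47/√12.21) = 1 − Φ(1.2792) ≈ 0.10041. Doubling: P(τ_{4.47} ≤ 12.21) ≈ 2 · 0.10041 = 0.20082 ≈ 0.2008.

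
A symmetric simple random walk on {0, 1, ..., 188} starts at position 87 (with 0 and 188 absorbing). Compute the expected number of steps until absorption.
E[τ | X_0 = 87] = 8787

Let v_k = E[τ | X_0 = k]. Boundary: v_0 = v_188 = 0. Recurrence: v_k = 1 + (v_{k-1} + v_{k+1})/2 for 1 ≤ k ≤ 187. The particular solution to v_k − (v_{k-1} + v_{k+1})/2 = 1 is v_k = −k^2. Adding homogeneous solution A + B k and matching boundaries gives v_k = k (188 − k). Substituting k = 87: v_87 = 87 · 101 = 8787.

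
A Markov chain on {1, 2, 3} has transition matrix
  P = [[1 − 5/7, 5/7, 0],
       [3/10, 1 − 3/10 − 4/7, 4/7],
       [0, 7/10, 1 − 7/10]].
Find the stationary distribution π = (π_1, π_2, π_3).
π = (1029/5479, 2450/5479, 2000/5479)

This is a birth-death chain on three states, which satisfies detailed balance: π_1 · P_{12} = π_2 · P_{21} and π_2 · P_{23} = π_3 · P_{32}.
From π_1 · 5/7 = π_2 · 3/10: π_2/π_1 = (5/7)/(3/10) = 50/21.
From π_2 · 4/7 = π_3 · 7/10: π_3/π_2 = (4/7)/(7/10) = 40/49.
Take π_1 proportional to 1; then unnormalized π = (1, 50/21, 2000/1029). Normalize by dividing by the sum 5479/1029:
  π = (1029/5479, 2450/5479, 2000/5479).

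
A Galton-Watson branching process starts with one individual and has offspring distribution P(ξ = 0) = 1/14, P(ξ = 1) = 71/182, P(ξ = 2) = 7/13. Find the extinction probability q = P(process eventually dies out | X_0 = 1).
q = 13/98

The pgf is f(s) = 1/14 + 71/182·s + 7/13·s². The extinction probability q is the smallest fixed point of f in [0, 1]. Setting s = f(s):
  7/13·s² + (71/182 − 1)·s + 1/14 = 0
  7/13·s² − (1/14 + 7/13)·s + 1/14 = 0
which factors as (s − 1)·(7/13·s − 1/14) = 0, giving roots s = 1 and s = (1/14)/(7/13) = 13/98.
Mean offspring μ = 71/182 + 2·7/13 = 267/182 > 1 (supercritical), so q < 1. The extinction probability is the smaller root: q = (1/14)/(7/13) = 13/98.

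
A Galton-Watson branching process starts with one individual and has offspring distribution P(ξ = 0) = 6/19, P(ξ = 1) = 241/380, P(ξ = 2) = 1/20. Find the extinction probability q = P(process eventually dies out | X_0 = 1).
q = 1

Mean offspring μ = 0·6/19 + 1·241/380 + 2·1/20 = 279/380 ≤ 1. For μ ≤ 1 with offspring not concentrated at 1, the Galton-Watson process goes extinct almost surely, so q = 1.
(Algebraic check: The pgf is f(s) = 6/19 + 241/380·s + 1/20·s². The extinction probability q is the smallest fixed point of f in [0, 1]. Setting s = f(s):
  1/20·s² + (241/380 − 1)·s + 6/19 = 0
  1/20·s² − (6/19 + 1/20)·s + 6/19 = 0
which factors as (s − 1)·(1/20·s − 6/19) = 0, giving roots s = 1 and s = (6/19)/(1/20) = 120/19. Since 120/19 ≥ 1, the smallest root in [0, 1] is s = 1.)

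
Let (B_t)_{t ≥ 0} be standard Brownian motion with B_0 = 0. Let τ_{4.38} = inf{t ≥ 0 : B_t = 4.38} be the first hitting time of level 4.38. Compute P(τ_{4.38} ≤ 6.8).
P(τ_{4.38} ≤ 6.8) = 2(1 − Φ(4.38/√6.8)) = 2(1 − Φ(1.6797)) ≈ 0.0930

By the reflection principle for standard BM, P(τ_b ≤ t) = 2 · P(B_t ≥ b). Since B_t ~ N(0, t), P(B_t ≥ 4.38) = 1 − Φ(4.38/√t) = 1 − Φ(4.38/√6.8) = 1 − Φ(1.6797) ≈ 0.04651. Doubling: P(τ_{4.38} ≤ 6.8) ≈ 2 · 0.04651 = 0.09302 ≈ 0.0930.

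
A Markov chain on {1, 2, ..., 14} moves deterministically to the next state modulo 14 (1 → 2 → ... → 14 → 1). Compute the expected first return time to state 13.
E[T_13 | X_0 = 13] = 14

The chain cycles deterministically, so starting at state 13 it returns in exactly 14 steps. Equivalently, the stationary distribution is uniform π_j = 1/14 for every state j, so by Kac's formula E[T_13] = 1/π_13 = 14.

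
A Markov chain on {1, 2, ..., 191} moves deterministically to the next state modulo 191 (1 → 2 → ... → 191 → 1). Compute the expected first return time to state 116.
E[T_116 | X_0 = 116] = 191

The chain cycles deterministically, so starting at state 116 it returns in exactly 191 steps. Equivalently, the stationary distribution is uniform π_j = 1/191 for every state j, so by Kac's formula E[T_116] = 1/π_116 = 191.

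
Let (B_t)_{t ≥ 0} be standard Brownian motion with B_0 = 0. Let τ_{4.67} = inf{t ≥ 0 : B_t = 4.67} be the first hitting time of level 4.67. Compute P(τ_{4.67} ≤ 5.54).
P(τ_{4.67} ≤ 5.54) = 2(1 − Φ(4.67/√5.54)) = 2(1 − Φ(1.9841)) ≈ 0.0472

By the reflection principle for standard BM, P(τ_b ≤ t) = 2 · P(B_t ≥ b). Since B_t ~ N(0, t), P(B_t ≥ 4.67) = 1 − Φ(4.67/√t) = 1 − Φ(4.67/√5.54) = 1 − Φ(1.9841) ≈ 0.02362. Doubling: P(τ_{4.67} ≤ 5.54) ≈ 2 · 0.02362 = 0.04724 ≈ 0.0472.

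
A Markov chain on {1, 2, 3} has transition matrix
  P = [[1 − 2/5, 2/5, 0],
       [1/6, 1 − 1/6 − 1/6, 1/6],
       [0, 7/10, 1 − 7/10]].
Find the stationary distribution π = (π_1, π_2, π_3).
π = (35/139, 84/139, 20/139)

This is a birth-death chain on three states, which satisfies detailed balance: π_1 · P_{12} = π_2 · P_{21} and π_2 · P_{23} = π_3 · P_{32}.
From π_1 · 2/5 = π_2 · 1/6: π_2/π_1 = (2/5)/(1/6) = 12/5.
From π_2 · 1/6 = π_3 · 7/10: π_3/π_2 = (1/6)/(7/10) = 5/21.
Take π_1 proportional to 1; then unnormalized π = (1, 12/5, 4/7). Normalize by dividing by the sum 139/35:
  π = (35/139, 84/139, 20/139).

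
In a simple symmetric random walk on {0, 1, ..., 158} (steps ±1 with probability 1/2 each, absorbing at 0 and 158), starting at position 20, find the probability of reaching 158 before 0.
P(hit 158 before 0) = 20/158 = 10/79

Let u_k = P(hit 158 before 0 | start at k). Then u_0 = 0, u_158 = 1, and u_k = u_{k-1}/2 + u_{k+1}/2 for 1 ≤ k ≤ 157. This harmonic recurrence is solved by u_k = k/158, giving u_20 = 20/158 = 10/79.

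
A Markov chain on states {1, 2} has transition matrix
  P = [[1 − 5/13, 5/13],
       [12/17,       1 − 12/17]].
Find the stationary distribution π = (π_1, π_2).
π_1 = 156/241, π_2 = 85/241

Solve πP = π with π_1 + π_2 = 1. From πP = π: π_1 · (1 − 5/13) + π_2 · 12/17 = π_1 ⇒ π_2 · 12/17 = π_1 · 5/13 ⇒ π_2/π_1 = (5/13)/(12/17) = 85/156. Together with π_1 + π_2 = 1:
  π_1 = (12/17)/(5/13 + 12/17) = (12/17)/(241/221) = 156/241,
  π_2 = (5/13)/(5/13 + 12/17) = (5/13)/(241/221) = 85/241.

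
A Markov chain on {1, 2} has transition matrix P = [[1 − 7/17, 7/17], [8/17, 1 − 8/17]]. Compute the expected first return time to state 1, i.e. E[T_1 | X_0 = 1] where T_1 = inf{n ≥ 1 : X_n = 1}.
E[T_1 | X_0 = 1] = 1/π_1 = 15/8

For an irreducible recurrent Markov chain with stationary distribution π, E[T_i | X_0 = i] = 1/π_i (Kac's formula). Here π_1 = (8/17)/(7/17 + 8/17) = (8/17)/(15/17) = 8/15, so E[T_1 | X_0 = 1] = 1/π_1 = (7/17 + 8/17)/(8/17) = (15/17)/(8/17) = 15/8.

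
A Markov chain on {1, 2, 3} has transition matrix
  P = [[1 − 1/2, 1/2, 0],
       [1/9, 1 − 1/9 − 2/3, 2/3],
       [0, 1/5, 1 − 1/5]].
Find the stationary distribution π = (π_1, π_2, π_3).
π = (2/41, 9/41, 30/41)

This is a birth-death chain on three states, which satisfies detailed balance: π_1 · P_{12} = π_2 · P_{21} and π_2 · P_{23} = π_3 · P_{32}.
From π_1 · 1/2 = π_2 · 1/9: π_2/π_1 = (1/2)/(1/9) = 9/2.
From π_2 · 2/3 = π_3 · 1/5: π_3/π_2 = (2/3)/(1/5) = 10/3.
Take π_1 proportional to 1; then unnormalized π = (1, 9/2, 15). Normalize by dividing by the sum 41/2:
  π = (2/41, 9/41, 30/41).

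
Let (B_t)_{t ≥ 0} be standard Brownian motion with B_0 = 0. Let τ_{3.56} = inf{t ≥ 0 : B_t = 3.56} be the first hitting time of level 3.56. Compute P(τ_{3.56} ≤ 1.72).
P(τ_{3.56} ≤ 1.72) = 2(1 − Φ(3.56/√1.72)) = 2(1 − Φ(2.7145)) ≈ 0.0066

By the reflection principle for standard BM, P(τ_b ≤ t) = 2 · P(B_t ≥ b). Since B_t ~ N(0, t), P(B_t ≥ 3.56) = 1 − Φ(3.56/√t) = 1 − Φ(3.56/√1.72) = 1 − Φ(2.7145) ≈ 0.00332. Doubling: P(τ_{3.56} ≤ 1.72) ≈ 2 · 0.00332 = 0.00664 ≈ 0.0066.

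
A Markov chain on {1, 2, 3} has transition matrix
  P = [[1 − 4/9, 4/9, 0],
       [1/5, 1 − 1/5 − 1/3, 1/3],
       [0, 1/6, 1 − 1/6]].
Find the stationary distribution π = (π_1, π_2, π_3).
π = (3/23, 20/69, 40/69)

This is a birth-death chain on three states, which satisfies detailed balance: π_1 · P_{12} = π_2 · P_{21} and π_2 · P_{23} = π_3 · P_{32}.
From π_1 · 4/9 = π_2 · 1/5: π_2/π_1 = (4/9)/(1/5) = 20/9.
From π_2 · 1/3 = π_3 · 1/6: π_3/π_2 = (1/3)/(1/6) = 2.
Take π_1 proportional to 1; then unnormalized π = (1, 20/9, 40/9). Normalize by dividing by the sum 23/3:
  π = (3/23, 20/69, 40/69).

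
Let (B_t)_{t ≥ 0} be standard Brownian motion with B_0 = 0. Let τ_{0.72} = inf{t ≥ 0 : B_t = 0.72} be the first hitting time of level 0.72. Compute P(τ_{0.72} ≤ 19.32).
P(τ_{0.72} ≤ 19.32) = 2(1 − Φ(0.72/√19.32)) = 2(1 − Φ(0.1638)) ≈ 0.8699

By the reflection principle for standard BM, P(τ_b ≤ t) = 2 · P(B_t ≥ b). Since B_t ~ N(0, t), P(B_t ≥ 0.72) = 1 − Φ(0.72/√t) = 1 − Φ(0.72/√19.32) = 1 − Φ(0.1638) ≈ 0.43494. Doubling: P(τ_{0.72} ≤ 19.32) ≈ 2 · 0.43494 = 0.86988 ≈ 0.8699.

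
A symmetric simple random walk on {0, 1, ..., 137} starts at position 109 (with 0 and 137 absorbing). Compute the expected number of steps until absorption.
E[τ | X_0 = 109] = 3052

Let v_k = E[τ | X_0 = k]. Boundary: v_0 = v_137 = 0. Recurrence: v_k = 1 + (v_{k-1} + v_{k+1})/2 for 1 ≤ k ≤ 136. The particular solution to v_k − (v_{k-1} + v_{k+1})/2 = 1 is v_k = −k^2. Adding homogeneous solution A + B k and matching boundaries gives v_k = k (137 − k). Substituting k = 109: v_109 = 109 · 28 = 3052.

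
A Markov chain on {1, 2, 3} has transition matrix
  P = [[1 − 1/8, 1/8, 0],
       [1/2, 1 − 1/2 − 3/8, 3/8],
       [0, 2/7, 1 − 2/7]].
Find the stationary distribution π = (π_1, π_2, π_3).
π = (64/101, 16/101, 21/101)

This is a birth-death chain on three states, which satisfies detailed balance: π_1 · P_{12} = π_2 · P_{21} and π_2 · P_{23} = π_3 · P_{32}.
From π_1 · 1/8 = π_2 · 1/2: π_2/π_1 = (1/8)/(1/2) = 1/4.
From π_2 · 3/8 = π_3 · 2/7: π_3/π_2 = (3/8)/(2/7) = 21/16.
Take π_1 proportional to 1; then unnormalized π = (1, 1/4, 21/64). Normalize by dividing by the sum 101/64:
  π = (64/101, 16/101, 21/101).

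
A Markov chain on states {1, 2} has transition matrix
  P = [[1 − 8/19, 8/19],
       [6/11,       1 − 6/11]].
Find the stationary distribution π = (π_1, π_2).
π_1 = 57/101, π_2 = 44/101

Solve πP = π with π_1 + π_2 = 1. From πP = π: π_1 · (1 − 8/19) + π_2 · 6/11 = π_1 ⇒ π_2 · 6/11 = π_1 · 8/19 ⇒ π_2/π_1 = (8/19)/(6/11) = 44/57. Together with π_1 + π_2 = 1:
  π_1 = (6/11)/(8/19 + 6/11) = (6/11)/(202/209) = 57/101,
  π_2 = (8/19)/(8/19 + 6/11) = (8/19)/(202/209) = 44/101.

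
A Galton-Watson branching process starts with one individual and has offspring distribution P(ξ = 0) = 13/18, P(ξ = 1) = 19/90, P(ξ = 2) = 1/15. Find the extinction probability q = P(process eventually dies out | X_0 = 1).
q = 1

Mean offspring μ = 0·13/18 + 1·19/90 + 2·1/15 = 31/90 ≤ 1. For μ ≤ 1 with offspring not concentrated at 1, the Galton-Watson process goes extinct almost surely, so q = 1.
(Algebraic check: The pgf is f(s) = 13/18 + 19/90·s + 1/15·s². The extinction probability q is the smallest fixed point of f in [0, 1]. Setting s = f(s):
  1/15·s² + (19/90 − 1)·s + 13/18 = 0
  1/15·s² − (13/18 + 1/15)·s + 13/18 = 0
which factors as (s − 1)·(1/15·s − 13/18) = 0, giving roots s = 1 and s = (13/18)/(1/15) = 65/6. Since 65/6 ≥ 1, the smallest root in [0, 1] is s = 1.)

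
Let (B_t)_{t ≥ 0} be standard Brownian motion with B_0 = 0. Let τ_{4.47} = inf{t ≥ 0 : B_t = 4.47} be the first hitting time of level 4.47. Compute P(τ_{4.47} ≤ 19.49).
P(τ_{4.47} ≤ 19.49) = 2(1 − Φ(4.47/√19.49)) = 2(1 − Φ(1.0125)) ≈ 0.3113

By the reflection principle for standard BM, P(τ_b ≤ t) = 2 · P(B_t ≥ b). Since B_t ~ N(0, t), P(B_t ≥ 4.47) = 1 − Φ(4.47/√t) = 1 − Φ(4.47/√19.49) = 1 − Φ(1.0125) ≈ 0.15565. Doubling: P(τ_{4.47} ≤ 19.49) ≈ 2 · 0.15565 = 0.31130 ≈ 0.3113.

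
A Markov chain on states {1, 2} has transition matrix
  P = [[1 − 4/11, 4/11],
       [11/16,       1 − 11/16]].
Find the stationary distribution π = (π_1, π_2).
π_1 = 121/185, π_2 = 64/185

Solve πP = π with π_1 + π_2 = 1. From πP = π: π_1 · (1 − 4/11) + π_2 · 11/16 = π_1 ⇒ π_2 · 11/16 = π_1 · 4/11 ⇒ π_2/π_1 = (4/11)/(11/16) = 64/121. Together with π_1 + π_2 = 1:
  π_1 = (11/16)/(4/11 + 11/16) = (11/16)/(185/176) = 121/185,
  π_2 = (4/11)/(4/11 + 11/16) = (4/11)/(185/176) = 64/185.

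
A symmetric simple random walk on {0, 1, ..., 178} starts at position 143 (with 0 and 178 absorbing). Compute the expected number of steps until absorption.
E[τ | X_0 = 143] = 5005

Let v_k = E[τ | X_0 = k]. Boundary: v_0 = v_178 = 0. Recurrence: v_k = 1 + (v_{k-1} + v_{k+1})/2 for 1 ≤ k ≤ 177. The particular solution to v_k − (v_{k-1} + v_{k+1})/2 = 1 is v_k = −k^2. Adding homogeneous solution A + B k and matching boundaries gives v_k = k (178 − k). Substituting k = 143: v_143 = 143 · 35 = 5005.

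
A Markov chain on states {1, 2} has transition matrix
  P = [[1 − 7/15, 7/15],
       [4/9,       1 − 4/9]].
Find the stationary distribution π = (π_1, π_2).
π_1 = 20/41, π_2 = 21/41

Solve πP = π with π_1 + π_2 = 1. From πP = π: π_1 · (1 − 7/15) + π_2 · 4/9 = π_1 ⇒ π_2 · 4/9 = π_1 · 7/15 ⇒ π_2/π_1 = (7/15)/(4/9) = 21/20. Together with π_1 + π_2 = 1:
  π_1 = (4/9)/(7/15 + 4/9) = (4/9)/(41/45) = 20/41,
  π_2 = (7/15)/(7/15 + 4/9) = (7/15)/(41/45) = 21/41.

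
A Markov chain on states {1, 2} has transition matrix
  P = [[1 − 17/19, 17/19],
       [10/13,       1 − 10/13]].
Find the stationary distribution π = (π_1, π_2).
π_1 = 190/411, π_2 = 221/411

Solve πP = π with π_1 + π_2 = 1. From πP = π: π_1 · (1 − 17/19) + π_2 · 10/13 = π_1 ⇒ π_2 · 10/13 = π_1 · 17/19 ⇒ π_2/π_1 = (17/19)/(10/13) = 221/190. Together with π_1 + π_2 = 1:
  π_1 = (10/13)/(17/19 + 10/13) = (10/13)/(411/247) = 190/411,
  π_2 = (17/19)/(17/19 + 10/13) = (17/19)/(411/247) = 221/411.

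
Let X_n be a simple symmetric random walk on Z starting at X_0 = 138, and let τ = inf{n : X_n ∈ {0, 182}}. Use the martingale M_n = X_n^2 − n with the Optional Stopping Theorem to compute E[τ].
E[τ] = 6072

M_n = X_n^2 − n is a martingale (since E[X_{n+1}^2 | F_n] = X_n^2 + 1). By OST (τ has finite mean in a bounded region), E[M_τ] = E[M_0] = X_0^2 − 0 = 138^2 = 19044. Also E[M_τ] = E[X_τ^2] − E[τ]. The walk exits at 0 or 182, with P(hit 182 first) = 138/182, so E[X_τ^2] = 182^2 · 138/182 + 0 = 25116. Thus E[τ] = E[X_τ^2] − E[M_τ] = 25116 − 19044 = 6072 = 138(182 − 138) = 6072.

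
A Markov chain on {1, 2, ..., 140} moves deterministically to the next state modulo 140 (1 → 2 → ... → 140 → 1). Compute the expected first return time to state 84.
E[T_84 | X_0 = 84] = 140

The chain cycles deterministically, so starting at state 84 it returns in exactly 140 steps. Equivalently, the stationary distribution is uniform π_j = 1/140 for every state j, so by Kac's formula E[T_84] = 1/π_84 = 140.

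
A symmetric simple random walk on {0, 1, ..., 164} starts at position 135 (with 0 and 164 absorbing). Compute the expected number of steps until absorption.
E[τ | X_0 = 135] = 3915

Let v_k = E[τ | X_0 = k]. Boundary: v_0 = v_164 = 0. Recurrence: v_k = 1 + (v_{k-1} + v_{k+1})/2 for 1 ≤ k ≤ 163. The particular solution to v_k − (v_{k-1} + v_{k+1})/2 = 1 is v_k = −k^2. Adding homogeneous solution A + B k and matching boundaries gives v_k = k (164 − k). Substituting k = 135: v_135 = 135 · 29 = 3915.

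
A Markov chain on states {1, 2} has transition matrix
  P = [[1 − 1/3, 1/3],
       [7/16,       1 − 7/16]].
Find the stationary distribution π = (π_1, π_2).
π_1 = 21/37, π_2 = 16/37

Solve πP = π with π_1 + π_2 = 1. From πP = π: π_1 · (1 − 1/3) + π_2 · 7/16 = π_1 ⇒ π_2 · 7/16 = π_1 · 1/3 ⇒ π_2/π_1 = (1/3)/(7/16) = 16/21. Together with π_1 + π_2 = 1:
  π_1 = (7/16)/(1/3 + 7/16) = (7/16)/(37/48) = 21/37,
  π_2 = (1/3)/(1/3 + 7/16) = (1/3)/(37/48) = 16/37.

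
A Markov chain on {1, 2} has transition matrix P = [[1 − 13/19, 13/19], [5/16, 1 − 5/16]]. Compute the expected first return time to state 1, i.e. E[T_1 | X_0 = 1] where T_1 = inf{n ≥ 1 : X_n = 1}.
E[T_1 | X_0 = 1] = 1/π_1 = 303/95

For an irreducible recurrent Markov chain with stationary distribution π, E[T_i | X_0 = i] = 1/π_i (Kac's formula). Here π_1 = (5/16)/(13/19 + 5/16) = (5/16)/(303/304) = 95/303, so E[T_1 | X_0 = 1] = 1/π_1 = (13/19 + 5/16)/(5/16) = (303/304)/(5/16) = 303/95.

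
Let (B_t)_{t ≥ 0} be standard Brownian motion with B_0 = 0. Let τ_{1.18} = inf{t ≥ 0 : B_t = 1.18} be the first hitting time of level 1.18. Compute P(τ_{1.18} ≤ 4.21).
P(τ_{1.18} ≤ 4.21) = 2(1 − Φ(1.18/√4.21)) = 2(1 − Φ(0.5751)) ≈ 0.5652

By the reflection principle for standard BM, P(τ_b ≤ t) = 2 · P(B_t ≥ b). Since B_t ~ N(0, t), P(B_t ≥ 1.18) = 1 − Φ(1.18/√t) = 1 − Φ(1.18/√4.21) = 1 − Φ(0.5751) ≈ 0.28261. Doubling: P(τ_{1.18} ≤ 4.21) ≈ 2 · 0.28261 = 0.56522 ≈ 0.5652.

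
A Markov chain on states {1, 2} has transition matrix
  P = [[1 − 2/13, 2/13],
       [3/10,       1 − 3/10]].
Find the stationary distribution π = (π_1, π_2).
π_1 = 39/59, π_2 = 20/59

Solve πP = π with π_1 + π_2 = 1. From πP = π: π_1 · (1 − 2/13) + π_2 · 3/10 = π_1 ⇒ π_2 · 3/10 = π_1 · 2/13 ⇒ π_2/π_1 = (2/13)/(3/10) = 20/39. Together with π_1 + π_2 = 1:
  π_1 = (3/10)/(2/13 + 3/10) = (3/10)/(59/130) = 39/59,
  π_2 = (2/13)/(2/13 + 3/10) = (2/13)/(59/130) = 20/59.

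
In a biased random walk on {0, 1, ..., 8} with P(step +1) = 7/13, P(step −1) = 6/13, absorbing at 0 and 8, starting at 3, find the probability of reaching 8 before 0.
P(hit 8 before 0) = (1 − (6/7)^3) / (1 − (6/7)^8) = 2134489/4085185

Let u_k denote P(reach 8 before 0 | start at k). Boundary: u_0 = 0, u_8 = 1. Recurrence: u_k = 7/13·u_{k+1} + 6/13·u_{k-1} for 1 ≤ k ≤ 7. Try u_k = A + B·r^k with r = q/p = (6/13)/(7/13) = 6/7. Substitution satisfies the recurrence; boundary conditions give:
  u_k = (1 − r^k) / (1 − r^N) = (1 − (6/7)^3) / (1 − (6/7)^8) = 2134489/4085185.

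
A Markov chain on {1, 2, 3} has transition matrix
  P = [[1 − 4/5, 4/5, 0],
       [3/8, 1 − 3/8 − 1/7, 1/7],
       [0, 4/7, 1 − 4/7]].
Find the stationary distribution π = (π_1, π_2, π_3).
π = (3/11, 32/55, 8/55)

This is a birth-death chain on three states, which satisfies detailed balance: π_1 · P_{12} = π_2 · P_{21} and π_2 · P_{23} = π_3 · P_{32}.
From π_1 · 4/5 = π_2 · 3/8: π_2/π_1 = (4/5)/(3/8) = 32/15.
From π_2 · 1/7 = π_3 · 4/7: π_3/π_2 = (1/7)/(4/7) = 1/4.
Take π_1 proportional to 1; then unnormalized π = (1, 32/15, 8/15). Normalize by dividing by the sum 11/3:
  π = (3/11, 32/55, 8/55).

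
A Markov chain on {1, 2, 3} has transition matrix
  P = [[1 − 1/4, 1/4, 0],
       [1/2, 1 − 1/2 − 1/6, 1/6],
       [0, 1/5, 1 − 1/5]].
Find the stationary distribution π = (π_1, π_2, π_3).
π = (12/23, 6/23, 5/23)

This is a birth-death chain on three states, which satisfies detailed balance: π_1 · P_{12} = π_2 · P_{21} and π_2 · P_{23} = π_3 · P_{32}.
From π_1 · 1/4 = π_2 · 1/2: π_2/π_1 = (1/4)/(1/2) = 1/2.
From π_2 · 1/6 = π_3 · 1/5: π_3/π_2 = (1/6)/(1/5) = 5/6.
Take π_1 proportional to 1; then unnormalized π = (1, 1/2, 5/12). Normalize by dividing by the sum 23/12:
  π = (12/23, 6/23, 5/23).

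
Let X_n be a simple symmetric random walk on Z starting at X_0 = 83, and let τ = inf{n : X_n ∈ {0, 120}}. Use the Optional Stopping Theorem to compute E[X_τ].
E[X_τ] = 83

X_n is a martingale and τ is a bounded-mean stopping time (indeed τ is finite a.s. with bounded expectation since the walk is in a bounded region). By the OST, E[X_τ] = E[X_0] = 83. Equivalently: E[X_τ] = 120 · P(hit 120 first) + 0 · P(hit 0 first) = 120 · (83/120) = 83.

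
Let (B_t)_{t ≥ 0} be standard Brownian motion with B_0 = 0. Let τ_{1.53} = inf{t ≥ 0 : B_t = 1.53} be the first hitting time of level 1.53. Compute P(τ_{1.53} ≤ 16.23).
P(τ_{1.53} ≤ 16.23) = 2(1 − Φ(1.53/√16.23)) = 2(1 − Φ(0.3798)) ≈ 0.7041

By the reflection principle for standard BM, P(τ_b ≤ t) = 2 · P(B_t ≥ b). Since B_t ~ N(0, t), P(B_t ≥ 1.53) = 1 − Φ(1.53/√t) = 1 − Φ(1.53/√16.23) = 1 − Φ(0.3798) ≈ 0.35205. Doubling: P(τ_{1.53} ≤ 16.23) ≈ 2 · 0.35205 = 0.70410 ≈ 0.7041.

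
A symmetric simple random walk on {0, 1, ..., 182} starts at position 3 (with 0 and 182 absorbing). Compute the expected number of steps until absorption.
E[τ | X_0 = 3] = 537

Let v_k = E[τ | X_0 = k]. Boundary: v_0 = v_182 = 0. Recurrence: v_k = 1 + (v_{k-1} + v_{k+1})/2 for 1 ≤ k ≤ 181. The particular solution to v_k − (v_{k-1} + v_{k+1})/2 = 1 is v_k = −k^2. Adding homogeneous solution A + B k and matching boundaries gives v_k = k (182 − k). Substituting k = 3: v_3 = 3 · 179 = 537.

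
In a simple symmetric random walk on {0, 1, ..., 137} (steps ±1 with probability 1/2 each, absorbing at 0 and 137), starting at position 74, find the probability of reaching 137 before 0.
P(hit 137 before 0) = 74/137

Let u_k = P(hit 137 before 0 | start at k). Then u_0 = 0, u_137 = 1, and u_k = u_{k-1}/2 + u_{k+1}/2 for 1 ≤ k ≤ 136. This harmonic recurrence is solved by u_k = k/137, giving u_74 = 74/137.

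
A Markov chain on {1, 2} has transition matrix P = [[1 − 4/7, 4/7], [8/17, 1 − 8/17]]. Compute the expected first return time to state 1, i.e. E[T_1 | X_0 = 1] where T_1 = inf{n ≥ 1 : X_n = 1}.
E[T_1 | X_0 = 1] = 1/π_1 = 31/14

For an irreducible recurrent Markov chain with stationary distribution π, E[T_i | X_0 = i] = 1/π_i (Kac's formula). Here π_1 = (8/17)/(4/7 + 8/17) = (8/17)/(124/119) = 14/31, so E[T_1 | X_0 = 1] = 1/π_1 = (4/7 + 8/17)/(8/17) = (124/119)/(8/17) = 31/14.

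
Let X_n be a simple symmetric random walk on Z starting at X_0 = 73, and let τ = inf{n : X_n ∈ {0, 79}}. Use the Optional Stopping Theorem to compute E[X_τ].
E[X_τ] = 73

X_n is a martingale and τ is a bounded-mean stopping time (indeed τ is finite a.s. with bounded expectation since the walk is in a bounded region). By the OST, E[X_τ] = E[X_0] = 73. Equivalently: E[X_τ] = 79 · P(hit 79 first) + 0 · P(hit 0 first) = 79 · (73/79) = 73.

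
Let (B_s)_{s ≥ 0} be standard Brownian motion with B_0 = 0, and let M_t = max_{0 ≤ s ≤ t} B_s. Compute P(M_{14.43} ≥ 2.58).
P(M_{14.43} ≥ 2.58) = 2·P(B_{14.43} ≥ 2.58) = 2(1 − Φ(2.58/√14.43)) ≈ 0.4970

By the reflection principle for Brownian motion, P(M_t ≥ a) = 2 · P(B_t ≥ a) for a ≥ 0. Since B_t ~ N(0, t), P(B_t ≥ 2.58) = 1 − Φ(2.58/√t) = 1 − Φ(2.58/√14.43) = 1 − Φ(0.6792). So
  P(M_{14.43} ≥ 2.58) = 2(1 − Φ(0.6792)) ≈ 0.4970.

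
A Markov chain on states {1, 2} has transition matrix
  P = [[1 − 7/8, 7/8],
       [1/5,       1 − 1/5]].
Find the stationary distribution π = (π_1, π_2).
π_1 = 8/43, π_2 = 35/43

Solve πP = π with π_1 + π_2 = 1. From πP = π: π_1 · (1 − 7/8) + π_2 · 1/5 = π_1 ⇒ π_2 · 1/5 = π_1 · 7/8 ⇒ π_2/π_1 = (7/8)/(1/5) = 35/8. Together with π_1 + π_2 = 1:
  π_1 = (1/5)/(7/8 + 1/5) = (1/5)/(43/40) = 8/43,
  π_2 = (7/8)/(7/8 + 1/5) = (7/8)/(43/40) = 35/43.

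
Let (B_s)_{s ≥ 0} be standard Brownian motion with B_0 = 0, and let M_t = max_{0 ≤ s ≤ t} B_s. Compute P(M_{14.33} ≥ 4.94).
P(M_{14.33} ≥ 4.94) = 2·P(B_{14.33} ≥ 4.94) = 2(1 − Φ(4.94/√14.33)) ≈ 0.1919

By the reflection principle for Brownian motion, P(M_t ≥ a) = 2 · P(B_t ≥ a) for a ≥ 0. Since B_t ~ N(0, t), P(B_t ≥ 4.94) = 1 − Φ(4.94/√t) = 1 − Φ(4.94/√14.33) = 1 − Φ(1.3050). So
  P(M_{14.33} ≥ 4.94) = 2(1 − Φ(1.3050)) ≈ 0.1919.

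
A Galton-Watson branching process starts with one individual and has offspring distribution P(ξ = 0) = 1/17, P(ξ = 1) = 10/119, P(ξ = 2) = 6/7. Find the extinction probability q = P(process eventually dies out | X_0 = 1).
q = 7/102

The pgf is f(s) = 1/17 + 10/119·s + 6/7·s². The extinction probability q is the smallest fixed point of f in [0, 1]. Setting s = f(s):
  6/7·s² + (10/119 − 1)·s + 1/17 = 0
  6/7·s² − (1/17 + 6/7)·s + 1/17 = 0
which factors as (s − 1)·(6/7·s − 1/17) = 0, giving roots s = 1 and s = (1/17)/(6/7) = 7/102.
Mean offspring μ = 10/119 + 2·6/7 = 214/119 > 1 (supercritical), so q < 1. The extinction probability is the smaller root: q = (1/17)/(6/7) = 7/102.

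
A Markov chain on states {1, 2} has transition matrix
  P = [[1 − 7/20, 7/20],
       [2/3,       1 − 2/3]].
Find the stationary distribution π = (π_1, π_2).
π_1 = 40/61, π_2 = 21/61

Solve πP = π with π_1 + π_2 = 1. From πP = π: π_1 · (1 − 7/20) + π_2 · 2/3 = π_1 ⇒ π_2 · 2/3 = π_1 · 7/20 ⇒ π_2/π_1 = (7/20)/(2/3) = 21/40. Together with π_1 + π_2 = 1:
  π_1 = (2/3)/(7/20 + 2/3) = (2/3)/(61/60) = 40/61,
  π_2 = (7/20)/(7/20 + 2/3) = (7/20)/(61/60) = 21/61.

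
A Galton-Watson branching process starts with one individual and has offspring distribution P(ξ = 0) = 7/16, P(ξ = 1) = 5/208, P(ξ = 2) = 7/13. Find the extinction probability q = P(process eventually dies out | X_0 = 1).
q = 13/16

The pgf is f(s) = 7/16 + 5/208·s + 7/13·s². The extinction probability q is the smallest fixed point of f in [0, 1]. Setting s = f(s):
  7/13·s² + (5/208 − 1)·s + 7/16 = 0
  7/13·s² − (7/16 + 7/13)·s + 7/16 = 0
which factors as (s − 1)·(7/13·s − 7/16) = 0, giving roots s = 1 and s = (7/16)/(7/13) = 13/16.
Mean offspring μ = 5/208 + 2·7/13 = 229/208 > 1 (supercritical), so q < 1. The extinction probability is the smaller root: q = (7/16)/(7/13) = 13/16.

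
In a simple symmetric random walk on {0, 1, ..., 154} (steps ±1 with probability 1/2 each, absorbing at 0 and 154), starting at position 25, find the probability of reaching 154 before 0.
P(hit 154 before 0) = 25/154

Let u_k = P(hit 154 before 0 | start at k). Then u_0 = 0, u_154 = 1, and u_k = u_{k-1}/2 + u_{k+1}/2 for 1 ≤ k ≤ 153. This harmonic recurrence is solved by u_k = k/154, giving u_25 = 25/154.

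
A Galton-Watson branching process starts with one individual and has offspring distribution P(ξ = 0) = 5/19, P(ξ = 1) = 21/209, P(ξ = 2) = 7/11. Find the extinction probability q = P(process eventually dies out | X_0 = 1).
q = 55/133

The pgf is f(s) = 5/19 + 21/209·s + 7/11·s². The extinction probability q is the smallest fixed point of f in [0, 1]. Setting s = f(s):
  7/11·s² + (21/209 − 1)·s + 5/19 = 0
  7/11·s² − (5/19 + 7/11)·s + 5/19 = 0
which factors as (s − 1)·(7/11·s − 5/19) = 0, giving roots s = 1 and s = (5/19)/(7/11) = 55/133.
Mean offspring μ = 21/209 + 2·7/11 = 287/209 > 1 (supercritical), so q < 1. The extinction probability is the smaller root: q = (5/19)/(7/11) = 55/133.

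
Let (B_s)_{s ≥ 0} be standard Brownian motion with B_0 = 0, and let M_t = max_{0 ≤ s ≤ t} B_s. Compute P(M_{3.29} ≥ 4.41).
P(M_{3.29} ≥ 4.41) = 2·P(B_{3.29} ≥ 4.41) = 2(1 − Φ(4.41/√3.29)) ≈ 0.0150

By the reflection principle for Brownian motion, P(M_t ≥ a) = 2 · P(B_t ≥ a) for a ≥ 0. Since B_t ~ N(0, t), P(B_t ≥ 4.41) = 1 − Φ(4.41/√t) = 1 − Φ(4.41/√3.29) = 1 − Φ(2.4313). So
  P(M_{3.29} ≥ 4.41) = 2(1 − Φ(2.4313)) ≈ 0.0150.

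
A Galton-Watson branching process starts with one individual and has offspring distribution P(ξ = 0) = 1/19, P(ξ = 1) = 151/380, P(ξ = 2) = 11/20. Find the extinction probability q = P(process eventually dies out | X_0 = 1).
q = 20/209

The pgf is f(s) = 1/19 + 151/380·s + 11/20·s². The extinction probability q is the smallest fixed point of f in [0, 1]. Setting s = f(s):
  11/20·s² + (151/380 − 1)·s + 1/19 = 0
  11/20·s² − (1/19 + 11/20)·s + 1/19 = 0
which factors as (s − 1)·(11/20·s − 1/19) = 0, giving roots s = 1 and s = (1/19)/(11/20) = 20/209.
Mean offspring μ = 151/380 + 2·11/20 = 569/380 > 1 (supercritical), so q < 1. The extinction probability is the smaller root: q = (1/19)/(11/20) = 20/209.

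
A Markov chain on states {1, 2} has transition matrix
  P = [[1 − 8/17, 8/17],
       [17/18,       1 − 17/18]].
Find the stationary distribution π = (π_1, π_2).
π_1 = 289/433, π_2 = 144/433

Solve πP = π with π_1 + π_2 = 1. From πP = π: π_1 · (1 − 8/17) + π_2 · 17/18 = π_1 ⇒ π_2 · 17/18 = π_1 · 8/17 ⇒ π_2/π_1 = (8/17)/(17/18) = 144/289. Together with π_1 + π_2 = 1:
  π_1 = (17/18)/(8/17 + 17/18) = (17/18)/(433/306) = 289/433,
  π_2 = (8/17)/(8/17 + 17/18) = (8/17)/(433/306) = 144/433.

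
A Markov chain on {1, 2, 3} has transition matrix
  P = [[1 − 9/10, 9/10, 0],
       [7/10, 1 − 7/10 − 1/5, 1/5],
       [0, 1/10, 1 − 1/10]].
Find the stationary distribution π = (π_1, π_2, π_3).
π = (7/34, 9/34, 9/17)

This is a birth-death chain on three states, which satisfies detailed balance: π_1 · P_{12} = π_2 · P_{21} and π_2 · P_{23} = π_3 · P_{32}.
From π_1 · 9/10 = π_2 · 7/10: π_2/π_1 = (9/10)/(7/10) = 9/7.
From π_2 · 1/5 = π_3 · 1/10: π_3/π_2 = (1/5)/(1/10) = 2.
Take π_1 proportional to 1; then unnormalized π = (1, 9/7, 18/7). Normalize by dividing by the sum 34/7:
  π = (7/34, 9/34, 9/17).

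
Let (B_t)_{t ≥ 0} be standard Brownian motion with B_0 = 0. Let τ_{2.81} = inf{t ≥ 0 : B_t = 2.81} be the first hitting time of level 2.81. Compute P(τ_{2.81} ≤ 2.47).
P(τ_{2.81} ≤ 2.47) = 2(1 − Φ(2.81/√2.47)) = 2(1 − Φ(1.7880)) ≈ 0.0738

By the reflection principle for standard BM, P(τ_b ≤ t) = 2 · P(B_t ≥ b). Since B_t ~ N(0, t), P(B_t ≥ 2.81) = 1 − Φ(2.81/√t) = 1 − Φ(2.81/√2.47) = 1 − Φ(1.7880) ≈ 0.03689. Doubling: P(τ_{2.81} ≤ 2.47) ≈ 2 · 0.03689 = 0.07378 ≈ 0.0738.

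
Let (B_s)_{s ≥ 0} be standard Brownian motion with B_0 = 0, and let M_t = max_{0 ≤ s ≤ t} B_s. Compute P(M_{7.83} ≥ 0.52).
P(M_{7.83} ≥ 0.52) = 2·P(B_{7.83} ≥ 0.52) = 2(1 − Φ(0.52/√7.83)) ≈ 0.8526

By the reflection principle for Brownian motion, P(M_t ≥ a) = 2 · P(B_t ≥ a) for a ≥ 0. Since B_t ~ N(0, t), P(B_t ≥ 0.52) = 1 − Φ(0.52/√t) = 1 − Φ(0.52/√7.83) = 1 − Φ(0.1858). So
  P(M_{7.83} ≥ 0.52) = 2(1 − Φ(0.1858)) ≈ 0.8526.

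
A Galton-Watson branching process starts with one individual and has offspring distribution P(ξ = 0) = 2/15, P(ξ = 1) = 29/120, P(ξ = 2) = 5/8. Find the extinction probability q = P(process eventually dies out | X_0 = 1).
q = 16/75

The pgf is f(s) = 2/15 + 29/120·s + 5/8·s². The extinction probability q is the smallest fixed point of f in [0, 1]. Setting s = f(s):
  5/8·s² + (29/120 − 1)·s + 2/15 = 0
  5/8·s² − (2/15 + 5/8)·s + 2/15 = 0
which factors as (s − 1)·(5/8·s − 2/15) = 0, giving roots s = 1 and s = (2/15)/(5/8) = 16/75.
Mean offspring μ = 29/120 + 2·5/8 = 179/120 > 1 (supercritical), so q < 1. The extinction probability is the smaller root: q = (2/15)/(5/8) = 16/75.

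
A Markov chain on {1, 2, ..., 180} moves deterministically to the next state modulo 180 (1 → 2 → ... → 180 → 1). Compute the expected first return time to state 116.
E[T_116 | X_0 = 116] = 180

The chain cycles deterministically, so starting at state 116 it returns in exactly 180 steps. Equivalently, the stationary distribution is uniform π_j = 1/180 for every state j, so by Kac's formula E[T_116] = 1/π_116 = 180.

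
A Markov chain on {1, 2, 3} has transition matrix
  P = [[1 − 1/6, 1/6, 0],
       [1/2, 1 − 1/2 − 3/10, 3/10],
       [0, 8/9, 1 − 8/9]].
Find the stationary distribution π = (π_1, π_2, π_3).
π = (240/347, 80/347, 27/347)

This is a birth-death chain on three states, which satisfies detailed balance: π_1 · P_{12} = π_2 · P_{21} and π_2 · P_{23} = π_3 · P_{32}.
From π_1 · 1/6 = π_2 · 1/2: π_2/π_1 = (1/6)/(1/2) = 1/3.
From π_2 · 3/10 = π_3 · 8/9: π_3/π_2 = (3/10)/(8/9) = 27/80.
Take π_1 proportional to 1; then unnormalized π = (1, 1/3, 9/80). Normalize by dividing by the sum 347/240:
  π = (240/347, 80/347, 27/347).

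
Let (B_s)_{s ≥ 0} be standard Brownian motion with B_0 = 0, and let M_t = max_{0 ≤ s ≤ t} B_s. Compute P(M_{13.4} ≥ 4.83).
P(M_{13.4} ≥ 4.83) = 2·P(B_{13.4} ≥ 4.83) = 2(1 − Φ(4.83/√13.4)) ≈ 0.1870

By the reflection principle for Brownian motion, P(M_t ≥ a) = 2 · P(B_t ≥ a) for a ≥ 0. Since B_t ~ N(0, t), P(B_t ≥ 4.83) = 1 − Φ(4.83/√t) = 1 − Φ(4.83/√13.4) = 1 − Φ(1.3195). So
  P(M_{13.4} ≥ 4.83) = 2(1 − Φ(1.3195)) ≈ 0.1870.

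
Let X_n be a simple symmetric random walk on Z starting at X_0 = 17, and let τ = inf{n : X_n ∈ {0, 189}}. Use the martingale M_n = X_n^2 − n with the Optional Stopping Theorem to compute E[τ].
E[τ] = 2924

M_n = X_n^2 − n is a martingale (since E[X_{n+1}^2 | F_n] = X_n^2 + 1). By OST (τ has finite mean in a bounded region), E[M_τ] = E[M_0] = X_0^2 − 0 = 17^2 = 289. Also E[M_τ] = E[X_τ^2] − E[τ]. The walk exits at 0 or 189, with P(hit 189 first) = 17/189, so E[X_τ^2] = 189^2 · 17/189 + 0 = 3213. Thus E[τ] = E[X_τ^2] − E[M_τ] = 3213 − 289 = 2924 = 17(189 − 17) = 2924.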